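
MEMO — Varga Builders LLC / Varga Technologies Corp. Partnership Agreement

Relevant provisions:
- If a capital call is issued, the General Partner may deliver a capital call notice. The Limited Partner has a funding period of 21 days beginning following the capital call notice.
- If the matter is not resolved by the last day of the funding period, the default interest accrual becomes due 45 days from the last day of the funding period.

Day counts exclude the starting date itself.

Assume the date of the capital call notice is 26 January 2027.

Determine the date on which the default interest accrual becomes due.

2 April 2027

The last day of the funding period: 26 January 2027 + 21 days = 16 February 2027.
The date on which the default interest accrual becomes due: 16 February 2027 + 45 days = 2 April 2027.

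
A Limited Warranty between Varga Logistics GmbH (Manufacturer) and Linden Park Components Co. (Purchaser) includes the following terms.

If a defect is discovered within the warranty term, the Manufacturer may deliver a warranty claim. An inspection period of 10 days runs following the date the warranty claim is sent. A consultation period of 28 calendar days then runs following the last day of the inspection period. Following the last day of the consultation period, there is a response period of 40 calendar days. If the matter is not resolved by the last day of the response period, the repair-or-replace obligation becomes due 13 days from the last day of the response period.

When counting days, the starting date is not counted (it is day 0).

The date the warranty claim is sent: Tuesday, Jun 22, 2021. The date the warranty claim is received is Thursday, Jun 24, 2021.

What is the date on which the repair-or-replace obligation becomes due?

Adding 10 calendar days to Jun 22, 2021 gives Jul 2, 2021, which is the last day of the inspection period.
The last day of the consultation period: Jul 2, 2021 + 28 days = Jul 30, 2021.
The last day of the response period: 40 calendar days after Jul 30, 2021 is Sep 8, 2021.
The date on which the repair-or-replace obligation becomes due: 13 calendar days after Sep 8, 2021 is Sep 21, 2021.

Sep 21, 2021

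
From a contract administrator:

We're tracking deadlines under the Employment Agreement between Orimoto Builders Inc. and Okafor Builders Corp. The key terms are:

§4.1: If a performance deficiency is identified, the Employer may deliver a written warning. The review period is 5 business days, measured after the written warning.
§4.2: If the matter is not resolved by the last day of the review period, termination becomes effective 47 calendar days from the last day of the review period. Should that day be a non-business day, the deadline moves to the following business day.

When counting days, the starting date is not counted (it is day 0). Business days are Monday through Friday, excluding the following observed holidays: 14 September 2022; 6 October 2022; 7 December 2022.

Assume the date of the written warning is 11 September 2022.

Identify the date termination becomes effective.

The last day of the review period: counting 5 business days from Sunday, 11 September 2022 (Sep 12, Sep 13, Sep 15, Sep 16, Sep 19, skipping weekends and the listed holiday on Sep 14) reaches Monday, 19 September 2022.
The date termination becomes effective: 47 calendar days after 19 September 2022 is 5 November 2022. That falls on a Saturday, so it rolls to the next business day, Monday, 7 November 2022.

7 November 2022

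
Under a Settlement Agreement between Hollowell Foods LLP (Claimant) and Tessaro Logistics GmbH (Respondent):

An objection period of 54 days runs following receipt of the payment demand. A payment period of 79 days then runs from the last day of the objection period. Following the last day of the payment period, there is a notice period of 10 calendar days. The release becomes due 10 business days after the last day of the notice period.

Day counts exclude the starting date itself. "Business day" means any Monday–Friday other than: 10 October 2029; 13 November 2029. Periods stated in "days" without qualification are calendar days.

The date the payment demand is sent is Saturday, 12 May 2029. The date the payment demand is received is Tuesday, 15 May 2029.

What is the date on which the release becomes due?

Adding 54 calendar days to 15 May 2029 gives 8 July 2029, which is the last day of the objection period.
The last day of the payment period: 79 calendar days after 8 July 2029 is 25 September 2029.
The last day of the notice period: 10 calendar days after 25 September 2029 is 5 October 2029.
From Friday, 5 October 2029, 10 business days (Oct 8, Oct 9, Oct 11, Oct 12, Oct 15, Oct 16, Oct 17, Oct 18, Oct 19, Oct 22, skipping weekends and the listed holiday on Oct 10) brings us to Monday, 22 October 2029, which is the date on which the release becomes due.

22 October 2029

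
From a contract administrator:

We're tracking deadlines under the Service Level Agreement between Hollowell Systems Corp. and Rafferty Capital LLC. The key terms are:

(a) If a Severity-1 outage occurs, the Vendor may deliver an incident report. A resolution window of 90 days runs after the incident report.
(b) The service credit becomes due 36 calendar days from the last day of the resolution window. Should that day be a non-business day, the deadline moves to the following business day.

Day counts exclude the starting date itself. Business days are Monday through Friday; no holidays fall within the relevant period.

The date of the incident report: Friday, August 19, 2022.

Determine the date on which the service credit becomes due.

December 23, 2022

The last day of the resolution window: August 19, 2022 + 90 days = November 17, 2022.
Adding 36 calendar days to November 17, 2022 gives December 23, 2022, which is the date on which the service credit becomes due. December 23, 2022 is a Friday, so no roll-forward applies.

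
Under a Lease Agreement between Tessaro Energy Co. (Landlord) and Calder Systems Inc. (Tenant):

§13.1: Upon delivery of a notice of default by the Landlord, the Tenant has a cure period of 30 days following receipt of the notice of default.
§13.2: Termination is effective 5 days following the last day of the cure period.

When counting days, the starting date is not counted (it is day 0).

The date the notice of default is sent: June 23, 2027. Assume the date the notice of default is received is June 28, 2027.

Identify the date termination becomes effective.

The last day of the cure period: 30 calendar days after June 28, 2027 is July 28, 2027.
The date termination becomes effective: July 28, 2027 + 5 days = August 2, 2027.

August 2, 2027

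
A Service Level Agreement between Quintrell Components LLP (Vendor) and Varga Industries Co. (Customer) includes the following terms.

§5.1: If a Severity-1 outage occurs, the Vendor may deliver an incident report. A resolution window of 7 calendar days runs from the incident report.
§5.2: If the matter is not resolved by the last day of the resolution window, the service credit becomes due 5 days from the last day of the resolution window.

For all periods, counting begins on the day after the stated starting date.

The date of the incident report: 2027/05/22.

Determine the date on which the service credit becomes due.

2027/06/03

Adding 7 calendar days to 2027/05/22 gives 2027/05/29, which is the last day of the resolution window.
Adding 5 calendar days to 2027/05/29 gives 2027/06/03, which is the date on which the service credit becomes due.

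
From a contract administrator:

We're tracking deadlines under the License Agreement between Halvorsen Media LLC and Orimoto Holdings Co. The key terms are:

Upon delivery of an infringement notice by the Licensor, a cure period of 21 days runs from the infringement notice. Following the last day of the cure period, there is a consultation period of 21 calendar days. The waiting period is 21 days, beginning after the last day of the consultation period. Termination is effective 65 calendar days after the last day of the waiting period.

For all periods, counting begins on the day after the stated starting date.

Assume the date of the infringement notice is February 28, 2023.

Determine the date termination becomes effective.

July 6, 2023

The last day of the cure period: 21 calendar days after February 28, 2023 is March 21, 2023.
The last day of the consultation period: 21 calendar days after March 21, 2023 is April 11, 2023.
The last day of the waiting period: April 11, 2023 + 21 days = May 2, 2023.
The date termination becomes effective: 65 calendar days after May 2, 2023 is July 6, 2023.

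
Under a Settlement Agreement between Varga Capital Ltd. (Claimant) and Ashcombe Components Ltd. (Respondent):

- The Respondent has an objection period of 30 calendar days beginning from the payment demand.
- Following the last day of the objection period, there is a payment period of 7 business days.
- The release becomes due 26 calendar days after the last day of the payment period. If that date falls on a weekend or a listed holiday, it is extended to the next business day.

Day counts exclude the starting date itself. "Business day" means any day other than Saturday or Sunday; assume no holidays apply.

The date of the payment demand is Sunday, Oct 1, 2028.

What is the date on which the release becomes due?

Dec 5, 2028

The last day of the objection period: Oct 1, 2028 + 30 days = Oct 31, 2028.
From Tuesday, Oct 31, 2028, 7 business days (Nov 1, Nov 2, Nov 3, Nov 6, Nov 7, Nov 8, Nov 9, skipping weekends) brings us to Thursday, Nov 9, 2028, which is the last day of the payment period.
Adding 26 calendar days to Nov 9, 2028 gives Dec 5, 2028, which is the date on which the release becomes due. Dec 5, 2028 is a Tuesday, so no roll-forward applies.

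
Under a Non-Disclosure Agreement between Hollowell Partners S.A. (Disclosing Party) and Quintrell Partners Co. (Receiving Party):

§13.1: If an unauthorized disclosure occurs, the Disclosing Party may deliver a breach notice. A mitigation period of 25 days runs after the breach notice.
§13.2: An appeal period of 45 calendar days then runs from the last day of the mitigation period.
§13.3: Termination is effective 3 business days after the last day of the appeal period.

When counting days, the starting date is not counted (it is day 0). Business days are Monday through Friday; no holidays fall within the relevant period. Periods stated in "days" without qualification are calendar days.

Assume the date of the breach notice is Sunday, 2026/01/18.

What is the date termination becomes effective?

2026/04/01

The last day of the mitigation period: 25 calendar days after 2026/01/18 is 2026/02/12.
Adding 45 calendar days to 2026/02/12 gives 2026/03/29, which is the last day of the appeal period.
The date termination becomes effective: 3 business days after Sunday, 2026/03/29, skipping weekends — Mar 30, Mar 31, Apr 1 — lands on Wednesday, 2026/04/01.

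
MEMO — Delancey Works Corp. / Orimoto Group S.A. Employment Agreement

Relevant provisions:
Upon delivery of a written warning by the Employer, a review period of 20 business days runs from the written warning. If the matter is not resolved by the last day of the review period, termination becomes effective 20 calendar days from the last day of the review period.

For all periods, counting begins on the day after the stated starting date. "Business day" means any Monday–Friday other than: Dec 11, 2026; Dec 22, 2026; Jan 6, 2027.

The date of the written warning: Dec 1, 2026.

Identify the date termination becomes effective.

Jan 20, 2027

The last day of the review period: 20 business days after Tuesday, Dec 1, 2026, skipping weekends and the listed holidays on Dec 11, Dec 22 — Dec 2, Dec 3, Dec 4, Dec 7, …, Dec 29, Dec 30, Dec 31 — lands on Thursday, Dec 31, 2026.
The date termination becomes effective: 20 calendar days after Dec 31, 2026 is Jan 20, 2027.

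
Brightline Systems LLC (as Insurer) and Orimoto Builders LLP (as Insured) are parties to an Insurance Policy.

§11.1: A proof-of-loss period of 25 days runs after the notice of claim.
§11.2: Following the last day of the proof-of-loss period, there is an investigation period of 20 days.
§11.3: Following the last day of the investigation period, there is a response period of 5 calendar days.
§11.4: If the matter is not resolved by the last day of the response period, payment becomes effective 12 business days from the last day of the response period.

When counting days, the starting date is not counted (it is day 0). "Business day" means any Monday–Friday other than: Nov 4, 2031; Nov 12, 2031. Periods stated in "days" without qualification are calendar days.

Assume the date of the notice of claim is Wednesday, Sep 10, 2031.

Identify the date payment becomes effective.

Nov 19, 2031

Adding 25 calendar days to Sep 10, 2031 gives Oct 5, 2031, which is the last day of the proof-of-loss period.
The last day of the investigation period: Oct 5, 2031 + 20 days = Oct 25, 2031.
The last day of the response period: Oct 25, 2031 + 5 days = Oct 30, 2031.
The date payment becomes effective: counting 12 business days from Thursday, Oct 30, 2031 (Oct 31, Nov 3, Nov 5, Nov 6, …, Nov 17, Nov 18, Nov 19, skipping weekends and the listed holidays on Nov 4, Nov 12) reaches Wednesday, Nov 19, 2031.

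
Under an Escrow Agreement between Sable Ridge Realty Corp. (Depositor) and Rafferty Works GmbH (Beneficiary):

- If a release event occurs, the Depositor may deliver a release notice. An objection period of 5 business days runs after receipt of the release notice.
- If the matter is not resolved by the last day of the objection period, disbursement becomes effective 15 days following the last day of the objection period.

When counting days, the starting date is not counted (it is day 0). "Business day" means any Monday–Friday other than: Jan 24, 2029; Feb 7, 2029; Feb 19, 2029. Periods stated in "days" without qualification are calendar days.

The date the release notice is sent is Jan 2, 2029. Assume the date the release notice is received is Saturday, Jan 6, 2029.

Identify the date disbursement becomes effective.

The last day of the objection period: counting 5 business days from Saturday, Jan 6, 2029 (Jan 8, Jan 9, Jan 10, Jan 11, Jan 12, skipping weekends) reaches Friday, Jan 12, 2029.
The date disbursement becomes effective: 15 calendar days after Jan 12, 2029 is Jan 27, 2029.

Jan 27, 2029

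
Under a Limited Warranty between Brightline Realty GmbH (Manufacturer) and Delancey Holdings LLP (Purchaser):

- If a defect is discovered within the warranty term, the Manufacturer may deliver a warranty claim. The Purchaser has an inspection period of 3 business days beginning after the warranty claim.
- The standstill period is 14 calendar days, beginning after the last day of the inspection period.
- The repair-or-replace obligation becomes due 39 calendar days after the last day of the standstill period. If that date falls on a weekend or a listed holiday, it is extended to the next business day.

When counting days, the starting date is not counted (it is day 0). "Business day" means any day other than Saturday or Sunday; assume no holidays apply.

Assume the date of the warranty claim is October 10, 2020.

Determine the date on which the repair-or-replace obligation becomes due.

December 7, 2020

The last day of the inspection period: counting 3 business days from Saturday, October 10, 2020 (Oct 12, Oct 13, Oct 14, skipping weekends) reaches Wednesday, October 14, 2020.
Adding 14 calendar days to October 14, 2020 gives October 28, 2020, which is the last day of the standstill period.
Adding 39 calendar days to October 28, 2020 gives December 6, 2020, which is the date on which the repair-or-replace obligation becomes due. That falls on a Sunday, so it rolls to the next business day, Monday, December 7, 2020.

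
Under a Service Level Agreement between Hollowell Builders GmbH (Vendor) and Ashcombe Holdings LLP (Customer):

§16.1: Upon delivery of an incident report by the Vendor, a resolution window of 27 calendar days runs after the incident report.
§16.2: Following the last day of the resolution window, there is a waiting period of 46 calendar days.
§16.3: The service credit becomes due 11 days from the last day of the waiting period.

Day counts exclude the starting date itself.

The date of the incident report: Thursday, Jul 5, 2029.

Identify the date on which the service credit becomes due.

The last day of the resolution window: 27 calendar days after Jul 5, 2029 is Aug 1, 2029.
Adding 46 calendar days to Aug 1, 2029 gives Sep 16, 2029, which is the last day of the waiting period.
The date on which the service credit becomes due: Sep 16, 2029 + 11 days = Sep 27, 2029.

Sep 27, 2029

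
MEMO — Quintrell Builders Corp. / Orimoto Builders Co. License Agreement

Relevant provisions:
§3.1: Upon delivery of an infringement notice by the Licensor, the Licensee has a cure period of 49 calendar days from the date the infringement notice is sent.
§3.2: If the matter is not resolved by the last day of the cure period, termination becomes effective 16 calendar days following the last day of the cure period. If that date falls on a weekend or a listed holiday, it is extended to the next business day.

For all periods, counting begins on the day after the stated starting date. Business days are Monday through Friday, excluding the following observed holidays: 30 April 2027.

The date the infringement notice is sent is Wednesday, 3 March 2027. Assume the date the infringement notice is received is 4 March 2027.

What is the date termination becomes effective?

The last day of the cure period: 49 calendar days after 3 March 2027 is 21 April 2027.
The date termination becomes effective: 21 April 2027 + 16 days = 7 May 2027. 7 May 2027 is a Friday and is not a listed holiday, so no roll-forward applies.

7 May 2027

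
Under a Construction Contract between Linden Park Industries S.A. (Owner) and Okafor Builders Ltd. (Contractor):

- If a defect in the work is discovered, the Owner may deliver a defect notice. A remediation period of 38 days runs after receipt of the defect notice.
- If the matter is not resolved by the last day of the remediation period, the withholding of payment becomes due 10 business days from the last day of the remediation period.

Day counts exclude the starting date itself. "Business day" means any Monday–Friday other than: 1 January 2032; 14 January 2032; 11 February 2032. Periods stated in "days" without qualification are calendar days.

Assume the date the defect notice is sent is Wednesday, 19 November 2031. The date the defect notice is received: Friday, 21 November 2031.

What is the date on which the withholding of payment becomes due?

13 January 2032

The last day of the remediation period: 21 November 2031 + 38 days = 29 December 2031.
From Monday, 29 December 2031, 10 business days (Dec 30, Dec 31, Jan 2, Jan 5, Jan 6, Jan 7, Jan 8, Jan 9, Jan 12, Jan 13, skipping weekends and the listed holiday on Jan 1) brings us to Tuesday, 13 January 2032, which is the date on which the withholding of payment becomes due.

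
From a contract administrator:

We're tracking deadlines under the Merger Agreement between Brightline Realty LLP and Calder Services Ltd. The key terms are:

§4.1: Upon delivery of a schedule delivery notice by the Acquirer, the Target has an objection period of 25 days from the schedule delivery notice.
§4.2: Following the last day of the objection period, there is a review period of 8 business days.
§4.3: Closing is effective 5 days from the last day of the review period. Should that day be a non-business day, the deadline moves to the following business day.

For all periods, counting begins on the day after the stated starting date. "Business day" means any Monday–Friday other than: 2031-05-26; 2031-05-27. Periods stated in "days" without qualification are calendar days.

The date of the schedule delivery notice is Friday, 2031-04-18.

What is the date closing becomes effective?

The last day of the objection period: 2031-04-18 + 25 days = 2031-05-13.
From Tuesday, 2031-05-13, 8 business days (May 14, May 15, May 16, May 19, May 20, May 21, May 22, May 23, skipping weekends) brings us to Friday, 2031-05-23, which is the last day of the review period.
The date closing becomes effective: 2031-05-23 + 5 days = 2031-05-28. 2031-05-28 is a Wednesday and is not a listed holiday, so no roll-forward applies.

2031-05-28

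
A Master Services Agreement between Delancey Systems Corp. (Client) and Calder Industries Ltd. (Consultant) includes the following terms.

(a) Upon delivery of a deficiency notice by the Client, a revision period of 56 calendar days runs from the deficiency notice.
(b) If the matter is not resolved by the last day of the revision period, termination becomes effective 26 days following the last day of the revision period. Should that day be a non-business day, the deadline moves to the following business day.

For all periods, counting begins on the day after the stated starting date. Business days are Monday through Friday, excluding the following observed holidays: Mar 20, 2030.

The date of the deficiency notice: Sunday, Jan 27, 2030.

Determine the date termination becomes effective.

Apr 19, 2030

The last day of the revision period: Jan 27, 2030 + 56 days = Mar 24, 2030.
The date termination becomes effective: 26 calendar days after Mar 24, 2030 is Apr 19, 2030. Apr 19, 2030 is a Friday and is not a listed holiday, so no roll-forward applies.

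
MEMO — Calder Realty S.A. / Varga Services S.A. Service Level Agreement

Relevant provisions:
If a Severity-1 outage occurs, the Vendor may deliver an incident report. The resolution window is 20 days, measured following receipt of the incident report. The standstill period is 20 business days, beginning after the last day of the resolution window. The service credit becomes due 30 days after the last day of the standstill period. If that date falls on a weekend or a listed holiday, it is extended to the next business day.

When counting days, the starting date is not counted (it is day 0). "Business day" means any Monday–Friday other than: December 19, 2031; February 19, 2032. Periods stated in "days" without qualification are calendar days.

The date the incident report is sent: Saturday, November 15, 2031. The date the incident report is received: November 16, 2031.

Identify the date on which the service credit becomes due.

February 4, 2032

Adding 20 calendar days to November 16, 2031 gives December 6, 2031, which is the last day of the resolution window.
The last day of the standstill period: 20 business days after Saturday, December 6, 2031, skipping weekends and the listed holiday on Dec 19 — Dec 8, Dec 9, Dec 10, Dec 11, …, Jan 1, Jan 2, Jan 5 — lands on Monday, January 5, 2032.
Adding 30 calendar days to January 5, 2032 gives February 4, 2032, which is the date on which the service credit becomes due. February 4, 2032 is a Wednesday and is not a listed holiday, so no roll-forward applies.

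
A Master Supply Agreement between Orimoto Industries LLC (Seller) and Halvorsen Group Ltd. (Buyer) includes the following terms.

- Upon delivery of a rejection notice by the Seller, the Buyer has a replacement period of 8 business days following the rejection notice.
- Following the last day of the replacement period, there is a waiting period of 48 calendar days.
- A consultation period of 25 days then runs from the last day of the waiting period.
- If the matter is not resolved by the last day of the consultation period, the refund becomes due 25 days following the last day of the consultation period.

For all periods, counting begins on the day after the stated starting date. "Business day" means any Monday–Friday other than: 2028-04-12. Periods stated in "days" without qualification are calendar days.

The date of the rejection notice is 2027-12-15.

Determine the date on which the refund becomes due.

2028-04-03

The last day of the replacement period: counting 8 business days from Wednesday, 2027-12-15 (Dec 16, Dec 17, Dec 20, Dec 21, Dec 22, Dec 23, Dec 24, Dec 27, skipping weekends) reaches Monday, 2027-12-27.
The last day of the waiting period: 48 calendar days after 2027-12-27 is 2028-02-13.
The last day of the consultation period: 2028-02-13 + 25 days = 2028-03-09.
The date on which the refund becomes due: 25 calendar days after 2028-03-09 is 2028-04-03.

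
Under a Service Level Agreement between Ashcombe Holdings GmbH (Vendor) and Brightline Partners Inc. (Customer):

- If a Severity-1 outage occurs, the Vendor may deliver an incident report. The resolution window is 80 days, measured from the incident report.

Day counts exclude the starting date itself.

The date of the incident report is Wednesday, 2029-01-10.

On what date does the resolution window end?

2029-03-31

Adding 80 calendar days to 2029-01-10 gives 2029-03-31, which is the last day of the resolution window.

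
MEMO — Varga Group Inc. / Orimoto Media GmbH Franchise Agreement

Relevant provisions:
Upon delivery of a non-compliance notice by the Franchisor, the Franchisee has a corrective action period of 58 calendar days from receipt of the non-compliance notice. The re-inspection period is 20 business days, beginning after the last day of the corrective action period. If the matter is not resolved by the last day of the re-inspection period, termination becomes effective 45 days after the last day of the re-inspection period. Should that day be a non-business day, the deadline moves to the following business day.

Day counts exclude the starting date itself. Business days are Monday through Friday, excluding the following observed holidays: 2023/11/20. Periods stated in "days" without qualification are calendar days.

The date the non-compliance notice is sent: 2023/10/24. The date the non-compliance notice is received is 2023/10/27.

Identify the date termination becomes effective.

2024/03/04

The last day of the corrective action period: 58 calendar days after 2023/10/27 is 2023/12/24.
The last day of the re-inspection period: counting 20 business days from Sunday, 2023/12/24 (Dec 25, Dec 26, Dec 27, Dec 28, …, Jan 17, Jan 18, Jan 19, skipping weekends) reaches Friday, 2024/01/19.
The date termination becomes effective: 2024/01/19 + 45 days = 2024/03/04. 2024/03/04 is a Monday and is not a listed holiday, so no roll-forward applies.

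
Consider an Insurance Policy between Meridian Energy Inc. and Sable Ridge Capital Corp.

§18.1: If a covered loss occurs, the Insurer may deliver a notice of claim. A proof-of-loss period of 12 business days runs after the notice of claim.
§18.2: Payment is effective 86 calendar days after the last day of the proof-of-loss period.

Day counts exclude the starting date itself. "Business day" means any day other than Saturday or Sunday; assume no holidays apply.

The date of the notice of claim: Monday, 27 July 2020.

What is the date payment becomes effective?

6 November 2020

The last day of the proof-of-loss period: counting 12 business days from Monday, 27 July 2020 (Jul 28, Jul 29, Jul 30, Jul 31, …, Aug 10, Aug 11, Aug 12, skipping weekends) reaches Wednesday, 12 August 2020.
The date payment becomes effective: 86 calendar days after 12 August 2020 is 6 November 2020.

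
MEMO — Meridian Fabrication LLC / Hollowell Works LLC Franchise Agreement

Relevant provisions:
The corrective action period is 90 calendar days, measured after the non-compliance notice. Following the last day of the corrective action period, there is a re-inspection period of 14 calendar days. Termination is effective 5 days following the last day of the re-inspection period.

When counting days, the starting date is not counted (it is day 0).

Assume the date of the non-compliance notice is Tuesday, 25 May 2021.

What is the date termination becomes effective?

11 September 2021

Adding 90 calendar days to 25 May 2021 gives 23 August 2021, which is the last day of the corrective action period.
The last day of the re-inspection period: 14 calendar days after 23 August 2021 is 6 September 2021.
Adding 5 calendar days to 6 September 2021 gives 11 September 2021, which is the date termination becomes effective.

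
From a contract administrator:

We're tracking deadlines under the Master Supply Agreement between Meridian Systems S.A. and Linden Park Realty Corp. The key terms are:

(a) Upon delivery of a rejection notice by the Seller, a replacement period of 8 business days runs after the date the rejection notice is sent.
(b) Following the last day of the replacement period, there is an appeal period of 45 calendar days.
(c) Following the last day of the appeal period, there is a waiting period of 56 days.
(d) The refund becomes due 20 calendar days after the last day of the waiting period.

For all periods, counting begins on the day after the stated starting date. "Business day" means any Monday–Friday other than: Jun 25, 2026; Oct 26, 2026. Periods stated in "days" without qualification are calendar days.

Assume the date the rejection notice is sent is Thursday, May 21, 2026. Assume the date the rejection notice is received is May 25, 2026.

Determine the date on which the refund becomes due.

Oct 1, 2026

From Thursday, May 21, 2026, 8 business days (May 22, May 25, May 26, May 27, May 28, May 29, Jun 1, Jun 2, skipping weekends) brings us to Tuesday, Jun 2, 2026, which is the last day of the replacement period.
The last day of the appeal period: Jun 2, 2026 + 45 days = Jul 17, 2026.
The last day of the waiting period: 56 calendar days after Jul 17, 2026 is Sep 11, 2026.
Adding 20 calendar days to Sep 11, 2026 gives Oct 1, 2026, which is the date on which the refund becomes due.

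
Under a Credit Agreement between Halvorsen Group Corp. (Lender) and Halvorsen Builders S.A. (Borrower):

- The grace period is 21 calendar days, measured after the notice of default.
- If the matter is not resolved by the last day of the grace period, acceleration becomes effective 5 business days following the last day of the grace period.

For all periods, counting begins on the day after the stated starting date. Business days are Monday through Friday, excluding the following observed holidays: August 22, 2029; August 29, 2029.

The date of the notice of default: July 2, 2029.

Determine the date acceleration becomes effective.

July 30, 2029

The last day of the grace period: July 2, 2029 + 21 days = July 23, 2029.
From Monday, July 23, 2029, 5 business days (Jul 24, Jul 25, Jul 26, Jul 27, Jul 30, skipping weekends) brings us to Monday, July 30, 2029, which is the date acceleration becomes effective.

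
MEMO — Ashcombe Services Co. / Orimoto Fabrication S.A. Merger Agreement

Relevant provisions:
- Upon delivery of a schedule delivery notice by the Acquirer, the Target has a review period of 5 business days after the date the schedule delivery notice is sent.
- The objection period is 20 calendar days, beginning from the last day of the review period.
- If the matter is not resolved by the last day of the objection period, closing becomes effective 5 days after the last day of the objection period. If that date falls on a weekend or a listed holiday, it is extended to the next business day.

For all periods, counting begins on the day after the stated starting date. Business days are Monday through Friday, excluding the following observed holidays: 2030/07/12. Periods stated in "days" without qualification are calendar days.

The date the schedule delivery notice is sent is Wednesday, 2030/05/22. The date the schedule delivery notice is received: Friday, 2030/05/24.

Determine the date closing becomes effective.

The last day of the review period: 5 business days after Wednesday, 2030/05/22, skipping weekends — May 23, May 24, May 27, May 28, May 29 — lands on Wednesday, 2030/05/29.
Adding 20 calendar days to 2030/05/29 gives 2030/06/18, which is the last day of the objection period.
Adding 5 calendar days to 2030/06/18 gives 2030/06/23, which is the date closing becomes effective. That falls on a Sunday, so it rolls to the next business day, Monday, 2030/06/24.

2030/06/24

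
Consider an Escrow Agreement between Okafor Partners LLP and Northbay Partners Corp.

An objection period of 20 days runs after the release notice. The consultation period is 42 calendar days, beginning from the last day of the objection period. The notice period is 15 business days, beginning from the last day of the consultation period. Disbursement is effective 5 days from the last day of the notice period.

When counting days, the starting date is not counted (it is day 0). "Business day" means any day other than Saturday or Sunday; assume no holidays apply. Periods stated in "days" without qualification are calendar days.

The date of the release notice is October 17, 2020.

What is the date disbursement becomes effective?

January 13, 2021

The last day of the objection period: October 17, 2020 + 20 days = November 6, 2020.
The last day of the consultation period: November 6, 2020 + 42 days = December 18, 2020.
From Friday, December 18, 2020, 15 business days (Dec 21, Dec 22, Dec 23, Dec 24, …, Jan 6, Jan 7, Jan 8, skipping weekends) brings us to Friday, January 8, 2021, which is the last day of the notice period.
The date disbursement becomes effective: January 8, 2021 + 5 days = January 13, 2021.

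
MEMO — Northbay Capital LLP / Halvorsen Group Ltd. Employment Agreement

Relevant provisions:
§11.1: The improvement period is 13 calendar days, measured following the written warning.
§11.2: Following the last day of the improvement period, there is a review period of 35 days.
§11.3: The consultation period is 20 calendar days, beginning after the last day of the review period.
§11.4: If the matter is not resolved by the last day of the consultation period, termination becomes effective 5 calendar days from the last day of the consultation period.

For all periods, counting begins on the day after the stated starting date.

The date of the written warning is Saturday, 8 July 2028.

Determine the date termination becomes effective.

19 September 2028

The last day of the improvement period: 8 July 2028 + 13 days = 21 July 2028.
The last day of the review period: 35 calendar days after 21 July 2028 is 25 August 2028.
The last day of the consultation period: 25 August 2028 + 20 days = 14 September 2028.
Adding 5 calendar days to 14 September 2028 gives 19 September 2028, which is the date termination becomes effective.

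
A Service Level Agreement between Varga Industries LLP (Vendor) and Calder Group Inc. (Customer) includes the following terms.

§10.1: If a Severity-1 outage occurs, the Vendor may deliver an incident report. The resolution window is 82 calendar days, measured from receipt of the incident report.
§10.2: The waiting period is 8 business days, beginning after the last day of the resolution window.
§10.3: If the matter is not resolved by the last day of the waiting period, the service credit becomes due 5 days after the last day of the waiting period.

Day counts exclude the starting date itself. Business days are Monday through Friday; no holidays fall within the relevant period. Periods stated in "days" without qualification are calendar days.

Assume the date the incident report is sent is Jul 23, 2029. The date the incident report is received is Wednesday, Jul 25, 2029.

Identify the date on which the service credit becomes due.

Oct 30, 2029

The last day of the resolution window: Jul 25, 2029 + 82 days = Oct 15, 2029.
The last day of the waiting period: counting 8 business days from Monday, Oct 15, 2029 (Oct 16, Oct 17, Oct 18, Oct 19, Oct 22, Oct 23, Oct 24, Oct 25, skipping weekends) reaches Thursday, Oct 25, 2029.
The date on which the service credit becomes due: Oct 25, 2029 + 5 days = Oct 30, 2029.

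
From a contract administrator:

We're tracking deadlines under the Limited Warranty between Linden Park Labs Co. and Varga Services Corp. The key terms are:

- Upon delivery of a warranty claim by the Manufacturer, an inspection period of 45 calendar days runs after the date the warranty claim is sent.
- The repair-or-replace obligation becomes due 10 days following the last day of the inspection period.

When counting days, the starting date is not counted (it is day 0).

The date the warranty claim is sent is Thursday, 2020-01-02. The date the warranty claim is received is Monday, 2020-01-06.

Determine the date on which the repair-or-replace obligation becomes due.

The last day of the inspection period: 45 calendar days after 2020-01-02 is 2020-02-16.
The date on which the repair-or-replace obligation becomes due: 10 calendar days after 2020-02-16 is 2020-02-26.

2020-02-26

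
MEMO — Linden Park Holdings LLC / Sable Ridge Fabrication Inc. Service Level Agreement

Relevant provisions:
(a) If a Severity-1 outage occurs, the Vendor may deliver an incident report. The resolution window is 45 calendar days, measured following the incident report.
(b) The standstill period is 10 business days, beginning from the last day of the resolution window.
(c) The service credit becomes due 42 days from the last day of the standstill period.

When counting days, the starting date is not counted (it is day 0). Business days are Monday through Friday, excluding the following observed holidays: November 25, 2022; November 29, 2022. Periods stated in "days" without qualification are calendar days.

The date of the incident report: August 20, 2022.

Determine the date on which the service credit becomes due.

Adding 45 calendar days to August 20, 2022 gives October 4, 2022, which is the last day of the resolution window.
From Tuesday, October 4, 2022, 10 business days (Oct 5, Oct 6, Oct 7, Oct 10, Oct 11, Oct 12, Oct 13, Oct 14, Oct 17, Oct 18, skipping weekends) brings us to Tuesday, October 18, 2022, which is the last day of the standstill period.
The date on which the service credit becomes due: 42 calendar days after October 18, 2022 is November 29, 2022.

November 29, 2022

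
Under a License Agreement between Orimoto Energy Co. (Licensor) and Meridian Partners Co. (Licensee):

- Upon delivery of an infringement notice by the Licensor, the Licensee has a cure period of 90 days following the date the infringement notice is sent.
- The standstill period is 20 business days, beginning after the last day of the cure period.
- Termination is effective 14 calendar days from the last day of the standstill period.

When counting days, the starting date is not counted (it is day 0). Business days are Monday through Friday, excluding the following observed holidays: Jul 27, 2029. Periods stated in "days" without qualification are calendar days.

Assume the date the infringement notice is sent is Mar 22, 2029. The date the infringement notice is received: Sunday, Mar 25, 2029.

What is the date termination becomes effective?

Aug 1, 2029

Adding 90 calendar days to Mar 22, 2029 gives Jun 20, 2029, which is the last day of the cure period.
The last day of the standstill period: 20 business days after Wednesday, Jun 20, 2029, skipping weekends — Jun 21, Jun 22, Jun 25, Jun 26, …, Jul 16, Jul 17, Jul 18 — lands on Wednesday, Jul 18, 2029.
The date termination becomes effective: Jul 18, 2029 + 14 days = Aug 1, 2029.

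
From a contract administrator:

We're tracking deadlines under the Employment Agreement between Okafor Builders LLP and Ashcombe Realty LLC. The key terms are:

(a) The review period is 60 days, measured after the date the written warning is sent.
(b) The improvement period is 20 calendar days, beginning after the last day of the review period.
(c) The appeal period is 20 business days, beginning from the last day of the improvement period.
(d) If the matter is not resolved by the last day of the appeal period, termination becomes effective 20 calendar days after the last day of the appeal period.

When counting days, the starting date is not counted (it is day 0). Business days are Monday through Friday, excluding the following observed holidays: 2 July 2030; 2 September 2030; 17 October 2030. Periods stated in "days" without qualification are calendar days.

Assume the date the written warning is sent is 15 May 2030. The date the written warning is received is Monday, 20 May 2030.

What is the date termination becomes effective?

19 September 2030

The last day of the review period: 60 calendar days after 15 May 2030 is 14 July 2030.
The last day of the improvement period: 20 calendar days after 14 July 2030 is 3 August 2030.
The last day of the appeal period: 20 business days after Saturday, 3 August 2030, skipping weekends — Aug 5, Aug 6, Aug 7, Aug 8, …, Aug 28, Aug 29, Aug 30 — lands on Friday, 30 August 2030.
Adding 20 calendar days to 30 August 2030 gives 19 September 2030, which is the date termination becomes effective.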